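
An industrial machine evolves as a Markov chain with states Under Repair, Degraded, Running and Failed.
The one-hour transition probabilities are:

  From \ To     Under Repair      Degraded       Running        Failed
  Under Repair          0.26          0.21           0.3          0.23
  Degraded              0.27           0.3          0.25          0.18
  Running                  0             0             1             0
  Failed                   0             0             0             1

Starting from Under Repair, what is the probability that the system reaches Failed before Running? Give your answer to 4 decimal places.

0.4310

Let h(s) be the probability of absorption at Failed starting from transient state s. Then h(Failed) = 1 and h(Running) = 0. By first-step analysis:
h(Under Repair) = 0.26·h(Under Repair) + 0.21·h(Degraded) + 0.3·0 + 0.23·1
h(Degraded) = 0.27·h(Under Repair) + 0.3·h(Degraded) + 0.25·0 + 0.18·1
Solving: h(Under Repair) = 0.4310, h(Degraded) = 0.4234.
Starting from Under Repair, the probability is 0.4310.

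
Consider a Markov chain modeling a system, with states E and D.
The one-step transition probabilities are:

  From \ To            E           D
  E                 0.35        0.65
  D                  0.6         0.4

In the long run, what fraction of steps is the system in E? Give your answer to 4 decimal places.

0.4800

Let the stationary distribution be π with π = πP and π_1 + π_2 = 1.
π_1 = 0.35·π_1 + 0.6·π_2
Solving with the normalization constraint gives π = (0.4800, 0.5200).
So the stationary probability of E is 0.4800.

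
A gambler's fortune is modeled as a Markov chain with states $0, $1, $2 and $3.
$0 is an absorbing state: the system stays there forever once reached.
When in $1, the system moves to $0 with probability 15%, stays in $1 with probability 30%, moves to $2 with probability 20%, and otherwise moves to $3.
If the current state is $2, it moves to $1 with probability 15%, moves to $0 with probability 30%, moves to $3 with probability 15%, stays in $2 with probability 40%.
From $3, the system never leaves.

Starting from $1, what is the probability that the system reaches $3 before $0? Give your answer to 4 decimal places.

Let h(s) be the probability of absorption at $3 starting from transient state s. Then h($3) = 1 and h($0) = 0. By first-step analysis:
h($1) = 0.15·0 + 0.3·h($1) + 0.2·h($2) + 0.35·1
h($2) = 0.3·0 + 0.15·h($1) + 0.4·h($2) + 0.15·1
Solving: h($1) = 0.6154, h($2) = 0.4038.
Starting from $1, the probability is 0.6154.

0.6154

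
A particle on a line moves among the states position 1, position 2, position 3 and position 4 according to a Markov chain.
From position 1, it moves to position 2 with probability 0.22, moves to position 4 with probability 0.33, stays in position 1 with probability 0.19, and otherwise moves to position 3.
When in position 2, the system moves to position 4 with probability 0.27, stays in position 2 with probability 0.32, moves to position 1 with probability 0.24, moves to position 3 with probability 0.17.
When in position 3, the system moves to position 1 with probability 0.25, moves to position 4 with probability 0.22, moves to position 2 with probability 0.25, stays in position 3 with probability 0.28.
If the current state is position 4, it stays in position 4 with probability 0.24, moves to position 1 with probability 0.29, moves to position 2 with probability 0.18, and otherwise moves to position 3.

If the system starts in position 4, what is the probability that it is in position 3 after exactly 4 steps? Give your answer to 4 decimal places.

Propagate the distribution vector 4 steps from position 4.
After 0 steps: (0.0000, 0.0000, 0.0000, 1.0000)
After 1 step: (0.2900, 0.1800, 0.2900, 0.2400)
After 2 steps: (0.2404, 0.2371, 0.2568, 0.2657)
After 3 steps: (0.2438, 0.2408, 0.2518, 0.2636)
After 4 steps: (0.2435, 0.2411, 0.2513, 0.2641)
P(in position 3 after 4 steps) = 0.2513

0.2513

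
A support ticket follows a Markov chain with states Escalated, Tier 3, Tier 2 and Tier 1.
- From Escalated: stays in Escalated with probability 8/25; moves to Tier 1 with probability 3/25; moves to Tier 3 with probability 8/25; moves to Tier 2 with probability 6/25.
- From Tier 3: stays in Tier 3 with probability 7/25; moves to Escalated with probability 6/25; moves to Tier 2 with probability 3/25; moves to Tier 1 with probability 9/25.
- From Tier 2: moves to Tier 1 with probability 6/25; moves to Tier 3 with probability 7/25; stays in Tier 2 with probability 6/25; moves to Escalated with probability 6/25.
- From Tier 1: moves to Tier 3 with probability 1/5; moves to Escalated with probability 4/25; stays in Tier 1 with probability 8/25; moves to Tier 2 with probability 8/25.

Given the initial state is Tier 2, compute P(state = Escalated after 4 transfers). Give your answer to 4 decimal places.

0.2379

Propagate the distribution vector 4 transfers from Tier 2.
After 0 transfers: (0.0000, 0.0000, 1.0000, 0.0000)
After 1 transfer: (0.2400, 0.2800, 0.2400, 0.2400)
After 2 transfers: (0.2400, 0.2704, 0.2256, 0.2640)
After 3 transfers: (0.2381, 0.2685, 0.2287, 0.2648)
After 4 transfers: (0.2379, 0.2683, 0.2290, 0.2648)
P(in Escalated after 4 transfers) = 0.2379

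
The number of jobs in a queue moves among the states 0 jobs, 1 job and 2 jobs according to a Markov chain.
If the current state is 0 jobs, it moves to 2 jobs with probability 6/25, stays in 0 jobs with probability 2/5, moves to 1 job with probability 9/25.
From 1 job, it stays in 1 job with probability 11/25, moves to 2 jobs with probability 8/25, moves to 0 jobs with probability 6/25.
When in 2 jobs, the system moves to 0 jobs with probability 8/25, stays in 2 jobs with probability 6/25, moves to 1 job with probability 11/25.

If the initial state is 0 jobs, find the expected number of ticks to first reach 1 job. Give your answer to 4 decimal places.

Let t(s) be the expected number of ticks to first reach 1 job from state s, with t(1 job) = 0. Conditioning on the first tick:
t(0 jobs) = 1 + 0.4·t(0 jobs) + 0.24·t(2 jobs)
t(2 jobs) = 1 + 0.32·t(0 jobs) + 0.24·t(2 jobs)
Solving: t(0 jobs) = 2.6371, t(2 jobs) = 2.4262.
Expected ticks from 0 jobs to 1 job: 2.6371.

2.6371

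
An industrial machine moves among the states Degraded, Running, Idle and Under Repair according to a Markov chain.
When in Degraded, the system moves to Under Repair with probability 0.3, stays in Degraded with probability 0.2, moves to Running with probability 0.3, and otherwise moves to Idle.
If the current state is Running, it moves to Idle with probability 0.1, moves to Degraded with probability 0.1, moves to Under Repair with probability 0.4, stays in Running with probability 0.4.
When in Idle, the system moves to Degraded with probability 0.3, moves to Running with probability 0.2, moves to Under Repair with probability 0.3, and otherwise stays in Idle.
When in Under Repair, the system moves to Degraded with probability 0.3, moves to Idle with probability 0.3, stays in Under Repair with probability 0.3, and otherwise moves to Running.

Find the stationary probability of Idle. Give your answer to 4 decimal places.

Let the stationary distribution be π with π = πP and π_1 + π_2 + π_3 + π_4 = 1.
π_1 = 0.2·π_1 + 0.1·π_2 + 0.3·π_3 + 0.3·π_4
π_2 = 0.3·π_1 + 0.4·π_2 + 0.2·π_3 + 0.1·π_4
π_3 = 0.2·π_1 + 0.1·π_2 + 0.2·π_3 + 0.3·π_4
Solving with the normalization constraint gives π = (0.2294, 0.2382, 0.2086, 0.3238).
So the stationary probability of Idle is 0.2086.

0.2086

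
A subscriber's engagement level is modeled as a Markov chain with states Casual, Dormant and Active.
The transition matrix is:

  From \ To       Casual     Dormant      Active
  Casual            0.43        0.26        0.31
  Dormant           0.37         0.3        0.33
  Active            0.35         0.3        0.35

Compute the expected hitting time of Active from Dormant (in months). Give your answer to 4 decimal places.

Let t(s) be the expected number of months to first reach Active from state s, with t(Active) = 0. Conditioning on the first month:
t(Casual) = 1 + 0.43·t(Casual) + 0.26·t(Dormant)
t(Dormant) = 1 + 0.37·t(Casual) + 0.3·t(Dormant)
Solving: t(Casual) = 3.1704, t(Dormant) = 3.1044.
Expected months from Dormant to Active: 3.1044.

3.1044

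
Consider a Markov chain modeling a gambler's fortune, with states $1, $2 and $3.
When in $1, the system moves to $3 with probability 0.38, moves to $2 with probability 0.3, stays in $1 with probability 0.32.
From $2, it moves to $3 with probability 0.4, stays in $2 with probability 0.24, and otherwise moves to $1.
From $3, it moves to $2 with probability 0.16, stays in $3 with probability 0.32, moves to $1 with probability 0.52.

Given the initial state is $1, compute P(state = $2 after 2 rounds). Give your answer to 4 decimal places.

0.2288

Sum over the intermediate state after 1 round:
P = P($1→$1)·P($1→$2) + P($1→$2)·P($2→$2) + P($1→$3)·P($3→$2)
  = 0.32×0.3 + 0.3×0.24 + 0.38×0.16
  = 0.0960 + 0.0720 + 0.0608 = 0.2288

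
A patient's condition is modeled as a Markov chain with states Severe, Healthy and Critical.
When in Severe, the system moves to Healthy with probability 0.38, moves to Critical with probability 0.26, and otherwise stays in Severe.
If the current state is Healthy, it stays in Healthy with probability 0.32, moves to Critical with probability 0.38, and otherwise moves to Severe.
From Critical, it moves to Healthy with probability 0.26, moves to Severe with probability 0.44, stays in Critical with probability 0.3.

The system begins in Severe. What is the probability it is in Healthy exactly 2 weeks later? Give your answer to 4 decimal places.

Sum over the intermediate state after 1 week:
P = P(Severe→Severe)·P(Severe→Healthy) + P(Severe→Healthy)·P(Healthy→Healthy) + P(Severe→Critical)·P(Critical→Healthy)
  = 0.36×0.38 + 0.38×0.32 + 0.26×0.26
  = 0.1368 + 0.1216 + 0.0676 = 0.3260

0.3260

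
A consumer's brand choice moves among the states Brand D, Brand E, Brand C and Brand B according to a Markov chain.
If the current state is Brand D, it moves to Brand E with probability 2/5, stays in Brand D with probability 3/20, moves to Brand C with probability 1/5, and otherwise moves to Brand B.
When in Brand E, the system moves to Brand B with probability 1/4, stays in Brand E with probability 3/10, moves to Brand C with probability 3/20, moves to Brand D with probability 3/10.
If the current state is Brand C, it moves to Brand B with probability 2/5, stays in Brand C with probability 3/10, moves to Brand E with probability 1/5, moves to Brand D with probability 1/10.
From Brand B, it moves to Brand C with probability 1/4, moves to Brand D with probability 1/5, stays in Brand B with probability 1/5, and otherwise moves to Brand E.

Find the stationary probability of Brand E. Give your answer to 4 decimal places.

Let the stationary distribution be π with π = πP and π_1 + π_2 + π_3 + π_4 = 1.
π_1 = 0.15·π_1 + 0.3·π_2 + 0.1·π_3 + 0.2·π_4
π_2 = 0.4·π_1 + 0.3·π_2 + 0.2·π_3 + 0.35·π_4
π_3 = 0.2·π_1 + 0.15·π_2 + 0.3·π_3 + 0.25·π_4
Solving with the normalization constraint gives π = (0.1992, 0.3114, 0.2199, 0.2695).
So the stationary probability of Brand E is 0.3114.

0.3114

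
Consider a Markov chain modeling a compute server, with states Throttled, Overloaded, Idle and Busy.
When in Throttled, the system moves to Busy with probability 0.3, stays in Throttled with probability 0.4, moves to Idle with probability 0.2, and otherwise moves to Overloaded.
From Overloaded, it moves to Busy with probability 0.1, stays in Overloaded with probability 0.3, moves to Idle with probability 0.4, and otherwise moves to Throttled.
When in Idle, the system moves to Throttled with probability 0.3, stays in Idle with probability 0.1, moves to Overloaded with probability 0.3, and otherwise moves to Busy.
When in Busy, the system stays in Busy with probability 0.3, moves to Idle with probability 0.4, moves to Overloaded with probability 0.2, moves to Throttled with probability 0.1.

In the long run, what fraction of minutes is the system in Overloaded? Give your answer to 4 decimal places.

0.2241

Let the stationary distribution be π with π = πP and π_1 + π_2 + π_3 + π_4 = 1.
π_1 = 0.4·π_1 + 0.2·π_2 + 0.3·π_3 + 0.1·π_4
π_2 = 0.1·π_1 + 0.3·π_2 + 0.3·π_3 + 0.2·π_4
π_3 = 0.2·π_1 + 0.4·π_2 + 0.1·π_3 + 0.4·π_4
Solving with the normalization constraint gives π = (0.2517, 0.2241, 0.2690, 0.2552).
So the stationary probability of Overloaded is 0.2241.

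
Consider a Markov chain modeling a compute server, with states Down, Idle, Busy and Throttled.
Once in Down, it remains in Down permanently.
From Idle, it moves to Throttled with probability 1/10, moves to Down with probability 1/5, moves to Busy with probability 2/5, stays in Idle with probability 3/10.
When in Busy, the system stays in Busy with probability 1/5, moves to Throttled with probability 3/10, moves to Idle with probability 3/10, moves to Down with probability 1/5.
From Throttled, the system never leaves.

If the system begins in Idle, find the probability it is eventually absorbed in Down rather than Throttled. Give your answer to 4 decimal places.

0.5455

Let h(s) be the probability of absorption at Down starting from transient state s. Then h(Down) = 1 and h(Throttled) = 0. By first-step analysis:
h(Idle) = 0.2·1 + 0.3·h(Idle) + 0.4·h(Busy) + 0.1·0
h(Busy) = 0.2·1 + 0.3·h(Idle) + 0.2·h(Busy) + 0.3·0
Solving: h(Idle) = 0.5455, h(Busy) = 0.4545.
Starting from Idle, the probability is 0.5455.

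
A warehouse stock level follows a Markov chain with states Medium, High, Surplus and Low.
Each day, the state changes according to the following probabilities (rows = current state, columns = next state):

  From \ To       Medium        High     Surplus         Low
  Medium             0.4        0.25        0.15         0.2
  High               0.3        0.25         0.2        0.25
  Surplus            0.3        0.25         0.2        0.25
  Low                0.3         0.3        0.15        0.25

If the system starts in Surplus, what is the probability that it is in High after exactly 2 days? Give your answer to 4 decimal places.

0.2625

Propagate the distribution vector 2 days from Surplus.
After 0 days: (0.0000, 0.0000, 1.0000, 0.0000)
After 1 day: (0.3000, 0.2500, 0.2000, 0.2500)
After 2 days: (0.3300, 0.2625, 0.1725, 0.2350)
P(in High after 2 days) = 0.2625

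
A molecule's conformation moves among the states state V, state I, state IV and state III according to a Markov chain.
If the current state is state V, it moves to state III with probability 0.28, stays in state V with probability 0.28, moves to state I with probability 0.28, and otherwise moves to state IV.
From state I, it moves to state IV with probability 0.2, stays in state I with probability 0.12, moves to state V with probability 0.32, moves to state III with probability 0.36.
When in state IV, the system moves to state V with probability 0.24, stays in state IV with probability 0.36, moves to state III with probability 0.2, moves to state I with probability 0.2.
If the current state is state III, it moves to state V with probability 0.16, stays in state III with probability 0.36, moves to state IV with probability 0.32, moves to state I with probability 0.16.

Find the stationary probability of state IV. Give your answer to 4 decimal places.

0.2691

Let the stationary distribution be π with π = πP and π_1 + π_2 + π_3 + π_4 = 1.
π_1 = 0.28·π_1 + 0.32·π_2 + 0.24·π_3 + 0.16·π_4
π_2 = 0.28·π_1 + 0.12·π_2 + 0.2·π_3 + 0.16·π_4
π_3 = 0.16·π_1 + 0.2·π_2 + 0.36·π_3 + 0.32·π_4
Solving with the normalization constraint gives π = (0.2412, 0.1920, 0.2691, 0.2976).
So the stationary probability of state IV is 0.2691.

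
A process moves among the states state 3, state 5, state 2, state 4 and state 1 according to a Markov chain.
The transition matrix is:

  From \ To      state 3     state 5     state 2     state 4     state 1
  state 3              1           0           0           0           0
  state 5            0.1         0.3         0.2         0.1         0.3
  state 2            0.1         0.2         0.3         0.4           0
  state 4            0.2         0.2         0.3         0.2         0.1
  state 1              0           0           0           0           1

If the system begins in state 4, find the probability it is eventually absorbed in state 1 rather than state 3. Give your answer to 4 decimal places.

0.4375

Let h(s) be the probability of absorption at state 1 starting from transient state s. Then h(state 1) = 1 and h(state 3) = 0. By first-step analysis:
h(state 5) = 0.1·0 + 0.3·h(state 5) + 0.2·h(state 2) + 0.1·h(state 4) + 0.3·1
h(state 2) = 0.1·0 + 0.2·h(state 5) + 0.3·h(state 2) + 0.4·h(state 4)
h(state 4) = 0.2·0 + 0.2·h(state 5) + 0.3·h(state 2) + 0.2·h(state 4) + 0.1·1
Solving: h(state 5) = 0.6125, h(state 2) = 0.4250, h(state 4) = 0.4375.
Starting from state 4, the probability is 0.4375.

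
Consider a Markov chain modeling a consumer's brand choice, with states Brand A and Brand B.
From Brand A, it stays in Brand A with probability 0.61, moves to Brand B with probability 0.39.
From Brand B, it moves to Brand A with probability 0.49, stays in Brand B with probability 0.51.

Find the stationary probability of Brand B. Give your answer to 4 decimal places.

0.4432

Let the stationary distribution be π with π = πP and π_1 + π_2 = 1.
π_1 = 0.61·π_1 + 0.49·π_2
Solving with the normalization constraint gives π = (0.5568, 0.4432).
So the stationary probability of Brand B is 0.4432.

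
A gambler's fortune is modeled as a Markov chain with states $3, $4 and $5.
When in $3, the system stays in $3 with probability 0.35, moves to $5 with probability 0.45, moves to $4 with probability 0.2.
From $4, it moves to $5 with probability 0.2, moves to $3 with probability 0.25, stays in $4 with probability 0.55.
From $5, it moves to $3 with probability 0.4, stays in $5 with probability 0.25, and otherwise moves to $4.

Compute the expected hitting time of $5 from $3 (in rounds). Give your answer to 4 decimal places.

2.6804

Let t(s) be the expected number of rounds to first reach $5 from state s, with t($5) = 0. Conditioning on the first round:
t($3) = 1 + 0.35·t($3) + 0.2·t($4)
t($4) = 1 + 0.25·t($3) + 0.55·t($4)
Solving: t($3) = 2.6804, t($4) = 3.7113.
Expected rounds from $3 to $5: 2.6804.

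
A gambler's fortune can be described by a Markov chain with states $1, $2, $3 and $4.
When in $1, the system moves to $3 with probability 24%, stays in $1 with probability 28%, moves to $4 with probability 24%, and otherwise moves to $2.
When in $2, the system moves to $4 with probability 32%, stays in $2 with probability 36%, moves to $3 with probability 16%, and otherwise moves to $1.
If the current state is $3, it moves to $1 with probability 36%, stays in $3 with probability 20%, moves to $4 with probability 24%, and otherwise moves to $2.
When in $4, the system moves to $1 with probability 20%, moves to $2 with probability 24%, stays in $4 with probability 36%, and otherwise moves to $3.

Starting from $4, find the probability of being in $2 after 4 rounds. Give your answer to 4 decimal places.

Propagate the distribution vector 4 rounds from $4.
After 0 rounds: (0.0000, 0.0000, 0.0000, 1.0000)
After 1 round: (0.2000, 0.2400, 0.2000, 0.3600)
After 2 rounds: (0.2384, 0.2608, 0.1984, 0.3024)
After 3 rounds: (0.2404, 0.2634, 0.1991, 0.2972)
After 4 rounds: (0.2406, 0.2636, 0.1991, 0.2967)
P(in $2 after 4 rounds) = 0.2636

0.2636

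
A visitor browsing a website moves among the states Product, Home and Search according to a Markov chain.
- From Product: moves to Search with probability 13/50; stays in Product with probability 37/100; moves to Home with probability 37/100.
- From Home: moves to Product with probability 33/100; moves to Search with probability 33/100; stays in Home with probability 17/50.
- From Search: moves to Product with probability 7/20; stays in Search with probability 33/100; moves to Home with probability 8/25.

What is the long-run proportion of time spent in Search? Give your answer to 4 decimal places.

0.3055

Let the stationary distribution be π with π = πP and π_1 + π_2 + π_3 = 1.
π_1 = 0.37·π_1 + 0.33·π_2 + 0.35·π_3
π_2 = 0.37·π_1 + 0.34·π_2 + 0.32·π_3
Solving with the normalization constraint gives π = (0.3501, 0.3444, 0.3055).
So the stationary probability of Search is 0.3055.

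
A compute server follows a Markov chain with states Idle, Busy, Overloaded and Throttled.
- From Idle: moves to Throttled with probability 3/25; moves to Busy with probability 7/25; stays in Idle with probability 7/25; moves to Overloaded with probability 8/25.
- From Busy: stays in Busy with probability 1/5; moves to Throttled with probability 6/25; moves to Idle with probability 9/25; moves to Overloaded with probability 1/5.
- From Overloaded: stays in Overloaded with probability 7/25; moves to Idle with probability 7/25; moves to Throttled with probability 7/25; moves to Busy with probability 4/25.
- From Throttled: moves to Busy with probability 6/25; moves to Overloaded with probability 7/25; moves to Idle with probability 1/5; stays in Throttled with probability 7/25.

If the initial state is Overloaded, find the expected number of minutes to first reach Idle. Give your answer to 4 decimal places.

Let t(s) be the expected number of minutes to first reach Idle from state s, with t(Idle) = 0. Conditioning on the first minute:
t(Busy) = 1 + 0.2·t(Busy) + 0.2·t(Overloaded) + 0.24·t(Throttled)
t(Overloaded) = 1 + 0.16·t(Busy) + 0.28·t(Overloaded) + 0.28·t(Throttled)
t(Throttled) = 1 + 0.24·t(Busy) + 0.28·t(Overloaded) + 0.28·t(Throttled)
Solving: t(Busy) = 3.3422, t(Overloaded) = 3.6582, t(Throttled) = 3.9256.
Expected minutes from Overloaded to Idle: 3.6582.

3.6582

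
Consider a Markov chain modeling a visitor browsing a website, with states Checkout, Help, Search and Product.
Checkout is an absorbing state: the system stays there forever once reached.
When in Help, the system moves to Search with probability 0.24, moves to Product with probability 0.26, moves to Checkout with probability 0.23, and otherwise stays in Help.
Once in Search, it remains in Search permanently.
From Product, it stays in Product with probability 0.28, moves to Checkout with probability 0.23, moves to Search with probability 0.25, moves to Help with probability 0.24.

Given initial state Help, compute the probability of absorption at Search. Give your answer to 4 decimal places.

Let h(s) be the probability of absorption at Search starting from transient state s. Then h(Search) = 1 and h(Checkout) = 0. By first-step analysis:
h(Help) = 0.23·0 + 0.27·h(Help) + 0.24·1 + 0.26·h(Product)
h(Product) = 0.23·0 + 0.24·h(Help) + 0.25·1 + 0.28·h(Product)
Solving: h(Help) = 0.5134, h(Product) = 0.5184.
Starting from Help, the probability is 0.5134.

0.5134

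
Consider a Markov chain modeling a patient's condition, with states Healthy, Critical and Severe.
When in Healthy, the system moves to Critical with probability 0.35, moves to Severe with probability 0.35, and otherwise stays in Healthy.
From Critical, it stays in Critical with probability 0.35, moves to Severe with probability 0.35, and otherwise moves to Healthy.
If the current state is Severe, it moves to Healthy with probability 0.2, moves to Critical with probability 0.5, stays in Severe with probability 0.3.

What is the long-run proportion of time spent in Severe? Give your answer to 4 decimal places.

0.3333

Let the stationary distribution be π with π = πP and π_1 + π_2 + π_3 = 1.
π_1 = 0.3·π_1 + 0.3·π_2 + 0.2·π_3
π_2 = 0.35·π_1 + 0.35·π_2 + 0.5·π_3
Solving with the normalization constraint gives π = (0.2667, 0.4000, 0.3333).
So the stationary probability of Severe is 0.3333.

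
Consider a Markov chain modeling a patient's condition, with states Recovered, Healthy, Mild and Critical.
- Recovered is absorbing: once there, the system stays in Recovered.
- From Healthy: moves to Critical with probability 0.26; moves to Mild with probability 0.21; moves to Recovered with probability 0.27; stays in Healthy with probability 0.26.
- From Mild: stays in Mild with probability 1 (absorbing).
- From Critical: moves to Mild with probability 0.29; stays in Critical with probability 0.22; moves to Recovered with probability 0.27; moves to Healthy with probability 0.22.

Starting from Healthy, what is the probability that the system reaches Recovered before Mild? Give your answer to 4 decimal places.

0.5400

Let h(s) be the probability of absorption at Recovered starting from transient state s. Then h(Recovered) = 1 and h(Mild) = 0. By first-step analysis:
h(Healthy) = 0.27·1 + 0.26·h(Healthy) + 0.21·0 + 0.26·h(Critical)
h(Critical) = 0.27·1 + 0.22·h(Healthy) + 0.29·0 + 0.22·h(Critical)
Solving: h(Healthy) = 0.5400, h(Critical) = 0.4985.
Starting from Healthy, the probability is 0.5400.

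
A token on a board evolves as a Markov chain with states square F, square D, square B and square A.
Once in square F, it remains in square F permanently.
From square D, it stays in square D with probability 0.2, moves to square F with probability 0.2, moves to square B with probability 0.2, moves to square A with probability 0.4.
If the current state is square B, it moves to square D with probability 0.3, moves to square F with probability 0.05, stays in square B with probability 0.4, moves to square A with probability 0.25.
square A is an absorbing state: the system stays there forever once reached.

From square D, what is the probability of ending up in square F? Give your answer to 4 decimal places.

0.3095

Let h(s) be the probability of absorption at square F starting from transient state s. Then h(square F) = 1 and h(square A) = 0. By first-step analysis:
h(square D) = 0.2·1 + 0.2·h(square D) + 0.2·h(square B) + 0.4·0
h(square B) = 0.05·1 + 0.3·h(square D) + 0.4·h(square B) + 0.25·0
Solving: h(square D) = 0.3095, h(square B) = 0.2381.
Starting from square D, the probability is 0.3095.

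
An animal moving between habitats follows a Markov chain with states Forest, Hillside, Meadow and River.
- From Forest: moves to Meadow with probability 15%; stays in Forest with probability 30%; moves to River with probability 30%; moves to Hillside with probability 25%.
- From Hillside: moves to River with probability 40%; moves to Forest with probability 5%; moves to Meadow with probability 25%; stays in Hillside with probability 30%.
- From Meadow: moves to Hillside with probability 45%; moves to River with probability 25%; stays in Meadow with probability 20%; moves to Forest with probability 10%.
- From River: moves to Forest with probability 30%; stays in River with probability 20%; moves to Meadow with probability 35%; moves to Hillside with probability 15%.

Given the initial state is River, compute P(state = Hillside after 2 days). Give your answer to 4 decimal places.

0.3075

Propagate the distribution vector 2 days from River.
After 0 days: (0.0000, 0.0000, 0.0000, 1.0000)
After 1 day: (0.3000, 0.1500, 0.3500, 0.2000)
After 2 days: (0.1925, 0.3075, 0.2225, 0.2775)
P(in Hillside after 2 days) = 0.3075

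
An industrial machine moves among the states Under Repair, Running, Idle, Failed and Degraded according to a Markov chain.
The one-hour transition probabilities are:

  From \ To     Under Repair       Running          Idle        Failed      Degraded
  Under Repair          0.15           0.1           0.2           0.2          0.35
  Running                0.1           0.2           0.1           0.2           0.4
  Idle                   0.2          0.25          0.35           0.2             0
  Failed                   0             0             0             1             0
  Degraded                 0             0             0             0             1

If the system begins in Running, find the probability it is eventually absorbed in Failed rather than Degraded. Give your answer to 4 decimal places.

0.3744

Let h(s) be the probability of absorption at Failed starting from transient state s. Then h(Failed) = 1 and h(Degraded) = 0. By first-step analysis:
h(Under Repair) = 0.15·h(Under Repair) + 0.1·h(Running) + 0.2·h(Idle) + 0.2·1 + 0.35·0
h(Running) = 0.1·h(Under Repair) + 0.2·h(Running) + 0.1·h(Idle) + 0.2·1 + 0.4·0
h(Idle) = 0.2·h(Under Repair) + 0.25·h(Running) + 0.35·h(Idle) + 0.2·1
Solving: h(Under Repair) = 0.4157, h(Running) = 0.3744, h(Idle) = 0.5796.
Starting from Running, the probability is 0.3744.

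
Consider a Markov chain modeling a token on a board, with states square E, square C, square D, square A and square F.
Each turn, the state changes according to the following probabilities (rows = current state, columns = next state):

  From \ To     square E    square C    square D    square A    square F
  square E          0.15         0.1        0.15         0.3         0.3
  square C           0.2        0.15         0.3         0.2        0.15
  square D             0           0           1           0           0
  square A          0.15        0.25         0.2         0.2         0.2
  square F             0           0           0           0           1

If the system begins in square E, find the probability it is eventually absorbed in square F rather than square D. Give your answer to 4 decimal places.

0.5769

Let h(s) be the probability of absorption at square F starting from transient state s. Then h(square F) = 1 and h(square D) = 0. By first-step analysis:
h(square E) = 0.15·h(square E) + 0.1·h(square C) + 0.15·0 + 0.3·h(square A) + 0.3·1
h(square C) = 0.2·h(square E) + 0.15·h(square C) + 0.3·0 + 0.2·h(square A) + 0.15·1
h(square A) = 0.15·h(square E) + 0.25·h(square C) + 0.2·0 + 0.2·h(square A) + 0.2·1
Solving: h(square E) = 0.5769, h(square C) = 0.4280, h(square A) = 0.4919.
Starting from square E, the probability is 0.5769.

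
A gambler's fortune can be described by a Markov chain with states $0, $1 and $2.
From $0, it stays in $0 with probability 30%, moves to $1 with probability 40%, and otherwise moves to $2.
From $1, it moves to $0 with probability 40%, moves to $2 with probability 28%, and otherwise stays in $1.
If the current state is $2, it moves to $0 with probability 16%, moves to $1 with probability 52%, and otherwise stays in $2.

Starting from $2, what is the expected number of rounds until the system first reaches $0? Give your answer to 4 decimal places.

Let t(s) be the expected number of rounds to first reach $0 from state s, with t($0) = 0. Conditioning on the first round:
t($1) = 1 + 0.32·t($1) + 0.28·t($2)
t($2) = 1 + 0.52·t($1) + 0.32·t($2)
Solving: t($1) = 3.0303, t($2) = 3.7879.
Expected rounds from $2 to $0: 3.7879.

3.7879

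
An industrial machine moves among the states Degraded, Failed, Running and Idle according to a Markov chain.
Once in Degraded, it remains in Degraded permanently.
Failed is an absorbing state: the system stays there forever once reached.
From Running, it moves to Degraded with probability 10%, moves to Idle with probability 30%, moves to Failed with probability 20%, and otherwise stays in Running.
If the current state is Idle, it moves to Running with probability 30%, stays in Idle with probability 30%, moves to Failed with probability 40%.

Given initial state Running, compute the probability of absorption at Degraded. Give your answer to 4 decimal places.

0.2121

Let h(s) be the probability of absorption at Degraded starting from transient state s. Then h(Degraded) = 1 and h(Failed) = 0. By first-step analysis:
h(Running) = 0.1·1 + 0.2·0 + 0.4·h(Running) + 0.3·h(Idle)
h(Idle) = 0.4·0 + 0.3·h(Running) + 0.3·h(Idle)
Solving: h(Running) = 0.2121, h(Idle) = 0.0909.
Starting from Running, the probability is 0.2121.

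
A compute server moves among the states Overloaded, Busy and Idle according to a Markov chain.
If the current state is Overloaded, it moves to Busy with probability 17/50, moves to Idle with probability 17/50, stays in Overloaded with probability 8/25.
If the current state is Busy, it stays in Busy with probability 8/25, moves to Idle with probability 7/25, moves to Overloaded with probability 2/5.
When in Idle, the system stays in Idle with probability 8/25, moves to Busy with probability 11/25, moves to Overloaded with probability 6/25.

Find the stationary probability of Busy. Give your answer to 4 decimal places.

Let the stationary distribution be π with π = πP and π_1 + π_2 + π_3 = 1.
π_1 = 0.32·π_1 + 0.4·π_2 + 0.24·π_3
π_2 = 0.34·π_1 + 0.32·π_2 + 0.44·π_3
Solving with the normalization constraint gives π = (0.3242, 0.3639, 0.3119).
So the stationary probability of Busy is 0.3639.

0.3639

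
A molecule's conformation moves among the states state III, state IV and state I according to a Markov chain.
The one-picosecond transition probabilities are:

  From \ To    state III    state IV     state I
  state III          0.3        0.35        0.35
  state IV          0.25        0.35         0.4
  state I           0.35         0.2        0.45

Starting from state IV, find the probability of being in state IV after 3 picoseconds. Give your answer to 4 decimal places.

0.2889

Propagate the distribution vector 3 picoseconds from state IV.
After 0 picoseconds: (0.0000, 1.0000, 0.0000)
After 1 picosecond: (0.2500, 0.3500, 0.4000)
After 2 picoseconds: (0.3025, 0.2900, 0.4075)
After 3 picoseconds: (0.3059, 0.2889, 0.4053)
P(in state IV after 3 picoseconds) = 0.2889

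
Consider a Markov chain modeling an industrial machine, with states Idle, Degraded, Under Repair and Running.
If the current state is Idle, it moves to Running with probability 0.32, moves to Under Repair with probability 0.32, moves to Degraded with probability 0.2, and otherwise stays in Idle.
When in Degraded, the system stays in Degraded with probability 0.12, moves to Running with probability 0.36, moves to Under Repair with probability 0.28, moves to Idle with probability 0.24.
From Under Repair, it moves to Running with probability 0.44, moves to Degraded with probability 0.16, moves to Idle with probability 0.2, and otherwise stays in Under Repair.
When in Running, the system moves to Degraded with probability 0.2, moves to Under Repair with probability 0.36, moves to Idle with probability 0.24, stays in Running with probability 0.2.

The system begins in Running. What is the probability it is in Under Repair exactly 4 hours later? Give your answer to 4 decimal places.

0.2905

Propagate the distribution vector 4 hours from Running.
After 0 hours: (0.0000, 0.0000, 0.0000, 1.0000)
After 1 hour: (0.2400, 0.2000, 0.3600, 0.2000)
After 2 hours: (0.2064, 0.1696, 0.2768, 0.3472)
After 3 hours: (0.2124, 0.1754, 0.2939, 0.3183)
After 4 hours: (0.2113, 0.1742, 0.2905, 0.3241)
P(in Under Repair after 4 hours) = 0.2905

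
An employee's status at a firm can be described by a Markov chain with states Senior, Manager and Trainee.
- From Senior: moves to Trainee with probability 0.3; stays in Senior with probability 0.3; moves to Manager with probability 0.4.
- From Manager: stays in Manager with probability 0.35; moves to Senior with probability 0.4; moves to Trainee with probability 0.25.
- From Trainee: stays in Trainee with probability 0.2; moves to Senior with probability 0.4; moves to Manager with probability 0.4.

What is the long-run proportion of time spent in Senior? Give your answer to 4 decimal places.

Let the stationary distribution be π with π = πP and π_1 + π_2 + π_3 = 1.
π_1 = 0.3·π_1 + 0.4·π_2 + 0.4·π_3
π_2 = 0.4·π_1 + 0.35·π_2 + 0.4·π_3
Solving with the normalization constraint gives π = (0.3636, 0.3810, 0.2554).
So the stationary probability of Senior is 0.3636.

0.3636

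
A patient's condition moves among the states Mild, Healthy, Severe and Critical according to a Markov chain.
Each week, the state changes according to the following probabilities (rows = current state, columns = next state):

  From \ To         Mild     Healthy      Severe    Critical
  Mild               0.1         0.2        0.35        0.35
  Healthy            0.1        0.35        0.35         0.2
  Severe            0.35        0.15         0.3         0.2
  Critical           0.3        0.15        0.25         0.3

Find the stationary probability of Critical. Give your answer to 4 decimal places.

0.2604

Let the stationary distribution be π with π = πP and π_1 + π_2 + π_3 + π_4 = 1.
π_1 = 0.1·π_1 + 0.1·π_2 + 0.35·π_3 + 0.3·π_4
π_2 = 0.2·π_1 + 0.35·π_2 + 0.15·π_3 + 0.15·π_4
π_3 = 0.35·π_1 + 0.35·π_2 + 0.3·π_3 + 0.25·π_4
Solving with the normalization constraint gives π = (0.2292, 0.2018, 0.3085, 0.2604).
So the stationary probability of Critical is 0.2604.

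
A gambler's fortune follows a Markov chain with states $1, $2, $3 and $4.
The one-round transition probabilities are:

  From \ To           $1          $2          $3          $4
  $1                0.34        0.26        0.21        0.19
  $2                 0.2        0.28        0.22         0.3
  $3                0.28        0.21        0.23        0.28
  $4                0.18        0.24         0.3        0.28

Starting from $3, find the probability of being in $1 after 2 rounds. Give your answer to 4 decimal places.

0.2520

Propagate the distribution vector 2 rounds from $3.
After 0 rounds: (0.0000, 0.0000, 1.0000, 0.0000)
After 1 round: (0.2800, 0.2100, 0.2300, 0.2800)
After 2 rounds: (0.2520, 0.2471, 0.2419, 0.2590)
P(in $1 after 2 rounds) = 0.2520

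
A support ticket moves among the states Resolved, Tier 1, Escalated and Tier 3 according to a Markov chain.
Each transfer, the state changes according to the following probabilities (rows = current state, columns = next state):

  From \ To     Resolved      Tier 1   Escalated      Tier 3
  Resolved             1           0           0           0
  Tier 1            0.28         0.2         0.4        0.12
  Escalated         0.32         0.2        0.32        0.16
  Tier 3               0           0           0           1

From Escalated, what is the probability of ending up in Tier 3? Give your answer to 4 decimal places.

0.3276

Let h(s) be the probability of absorption at Tier 3 starting from transient state s. Then h(Tier 3) = 1 and h(Resolved) = 0. By first-step analysis:
h(Tier 1) = 0.28·0 + 0.2·h(Tier 1) + 0.4·h(Escalated) + 0.12·1
h(Escalated) = 0.32·0 + 0.2·h(Tier 1) + 0.32·h(Escalated) + 0.16·1
Solving: h(Tier 1) = 0.3138, h(Escalated) = 0.3276.
Starting from Escalated, the probability is 0.3276.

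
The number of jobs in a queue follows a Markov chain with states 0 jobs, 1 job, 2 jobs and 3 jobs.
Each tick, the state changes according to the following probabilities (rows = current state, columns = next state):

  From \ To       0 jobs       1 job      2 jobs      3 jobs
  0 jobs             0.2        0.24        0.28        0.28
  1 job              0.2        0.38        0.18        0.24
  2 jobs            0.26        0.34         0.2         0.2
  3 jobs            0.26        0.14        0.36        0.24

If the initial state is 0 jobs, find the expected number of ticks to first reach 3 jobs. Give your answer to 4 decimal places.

Let t(s) be the expected number of ticks to first reach 3 jobs from state s, with t(3 jobs) = 0. Conditioning on the first tick:
t(0 jobs) = 1 + 0.2·t(0 jobs) + 0.24·t(1 job) + 0.28·t(2 jobs)
t(1 job) = 1 + 0.2·t(0 jobs) + 0.38·t(1 job) + 0.18·t(2 jobs)
t(2 jobs) = 1 + 0.26·t(0 jobs) + 0.34·t(1 job) + 0.2·t(2 jobs)
Solving: t(0 jobs) = 4.0114, t(1 job) = 4.1618, t(2 jobs) = 4.3225.
Expected ticks from 0 jobs to 3 jobs: 4.0114.

4.0114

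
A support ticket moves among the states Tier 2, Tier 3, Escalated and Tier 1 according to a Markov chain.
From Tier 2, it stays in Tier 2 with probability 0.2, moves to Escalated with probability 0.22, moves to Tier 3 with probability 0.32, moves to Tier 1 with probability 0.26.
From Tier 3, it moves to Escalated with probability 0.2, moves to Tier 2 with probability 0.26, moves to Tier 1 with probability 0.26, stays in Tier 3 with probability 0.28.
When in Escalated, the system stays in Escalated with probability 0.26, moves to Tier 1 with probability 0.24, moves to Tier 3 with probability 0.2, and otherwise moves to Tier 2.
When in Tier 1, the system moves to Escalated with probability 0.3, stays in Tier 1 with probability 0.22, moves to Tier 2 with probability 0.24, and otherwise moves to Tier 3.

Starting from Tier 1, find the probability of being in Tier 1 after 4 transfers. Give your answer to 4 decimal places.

0.2453

Propagate the distribution vector 4 transfers from Tier 1.
After 0 transfers: (0.0000, 0.0000, 0.0000, 1.0000)
After 1 transfer: (0.2400, 0.2400, 0.3000, 0.2200)
After 2 transfers: (0.2532, 0.2568, 0.2448, 0.2452)
After 3 transfers: (0.2497, 0.2607, 0.2443, 0.2453)
After 4 transfers: (0.2499, 0.2606, 0.2442, 0.2453)
P(in Tier 1 after 4 transfers) = 0.2453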